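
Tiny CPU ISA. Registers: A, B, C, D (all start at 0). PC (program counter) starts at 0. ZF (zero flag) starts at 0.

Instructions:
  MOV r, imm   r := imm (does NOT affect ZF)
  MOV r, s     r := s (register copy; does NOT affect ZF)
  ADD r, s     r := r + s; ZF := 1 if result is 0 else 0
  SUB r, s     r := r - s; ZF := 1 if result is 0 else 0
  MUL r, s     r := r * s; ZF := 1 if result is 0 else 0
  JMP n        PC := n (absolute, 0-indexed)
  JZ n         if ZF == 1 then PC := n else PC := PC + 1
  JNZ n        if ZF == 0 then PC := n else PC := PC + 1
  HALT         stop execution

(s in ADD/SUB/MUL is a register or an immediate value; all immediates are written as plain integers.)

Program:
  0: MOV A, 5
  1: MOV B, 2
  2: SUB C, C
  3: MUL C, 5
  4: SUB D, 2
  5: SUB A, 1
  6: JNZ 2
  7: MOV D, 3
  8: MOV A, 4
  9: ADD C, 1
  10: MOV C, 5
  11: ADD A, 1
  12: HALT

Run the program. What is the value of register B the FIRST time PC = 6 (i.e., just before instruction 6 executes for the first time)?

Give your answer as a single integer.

Step 1: PC=0 exec 'MOV A, 5'. After: A=5 B=0 C=0 D=0 ZF=0 PC=1
Step 2: PC=1 exec 'MOV B, 2'. After: A=5 B=2 C=0 D=0 ZF=0 PC=2
Step 3: PC=2 exec 'SUB C, C'. After: A=5 B=2 C=0 D=0 ZF=1 PC=3
Step 4: PC=3 exec 'MUL C, 5'. After: A=5 B=2 C=0 D=0 ZF=1 PC=4
Step 5: PC=4 exec 'SUB D, 2'. After: A=5 B=2 C=0 D=-2 ZF=0 PC=5
Step 6: PC=5 exec 'SUB A, 1'. After: A=4 B=2 C=0 D=-2 ZF=0 PC=6
First time PC=6: B=2

2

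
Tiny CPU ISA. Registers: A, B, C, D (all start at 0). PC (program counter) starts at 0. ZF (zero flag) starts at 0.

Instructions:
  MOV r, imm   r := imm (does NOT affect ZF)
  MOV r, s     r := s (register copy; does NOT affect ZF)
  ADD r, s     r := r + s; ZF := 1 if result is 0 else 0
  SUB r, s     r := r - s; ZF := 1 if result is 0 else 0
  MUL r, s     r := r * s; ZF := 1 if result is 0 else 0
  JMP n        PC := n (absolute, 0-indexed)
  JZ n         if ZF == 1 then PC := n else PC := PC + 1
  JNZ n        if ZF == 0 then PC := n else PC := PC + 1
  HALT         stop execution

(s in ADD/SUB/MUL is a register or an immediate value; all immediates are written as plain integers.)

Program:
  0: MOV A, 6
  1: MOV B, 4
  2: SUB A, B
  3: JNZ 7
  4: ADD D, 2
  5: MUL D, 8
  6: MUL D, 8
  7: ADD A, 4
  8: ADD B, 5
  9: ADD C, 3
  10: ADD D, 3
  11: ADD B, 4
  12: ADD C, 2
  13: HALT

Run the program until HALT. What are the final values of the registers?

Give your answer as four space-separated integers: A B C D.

Answer: 6 13 5 3

Derivation:
Step 1: PC=0 exec 'MOV A, 6'. After: A=6 B=0 C=0 D=0 ZF=0 PC=1
Step 2: PC=1 exec 'MOV B, 4'. After: A=6 B=4 C=0 D=0 ZF=0 PC=2
Step 3: PC=2 exec 'SUB A, B'. After: A=2 B=4 C=0 D=0 ZF=0 PC=3
Step 4: PC=3 exec 'JNZ 7'. After: A=2 B=4 C=0 D=0 ZF=0 PC=7
Step 5: PC=7 exec 'ADD A, 4'. After: A=6 B=4 C=0 D=0 ZF=0 PC=8
Step 6: PC=8 exec 'ADD B, 5'. After: A=6 B=9 C=0 D=0 ZF=0 PC=9
Step 7: PC=9 exec 'ADD C, 3'. After: A=6 B=9 C=3 D=0 ZF=0 PC=10
Step 8: PC=10 exec 'ADD D, 3'. After: A=6 B=9 C=3 D=3 ZF=0 PC=11
Step 9: PC=11 exec 'ADD B, 4'. After: A=6 B=13 C=3 D=3 ZF=0 PC=12
Step 10: PC=12 exec 'ADD C, 2'. After: A=6 B=13 C=5 D=3 ZF=0 PC=13
Step 11: PC=13 exec 'HALT'. After: A=6 B=13 C=5 D=3 ZF=0 PC=13 HALTED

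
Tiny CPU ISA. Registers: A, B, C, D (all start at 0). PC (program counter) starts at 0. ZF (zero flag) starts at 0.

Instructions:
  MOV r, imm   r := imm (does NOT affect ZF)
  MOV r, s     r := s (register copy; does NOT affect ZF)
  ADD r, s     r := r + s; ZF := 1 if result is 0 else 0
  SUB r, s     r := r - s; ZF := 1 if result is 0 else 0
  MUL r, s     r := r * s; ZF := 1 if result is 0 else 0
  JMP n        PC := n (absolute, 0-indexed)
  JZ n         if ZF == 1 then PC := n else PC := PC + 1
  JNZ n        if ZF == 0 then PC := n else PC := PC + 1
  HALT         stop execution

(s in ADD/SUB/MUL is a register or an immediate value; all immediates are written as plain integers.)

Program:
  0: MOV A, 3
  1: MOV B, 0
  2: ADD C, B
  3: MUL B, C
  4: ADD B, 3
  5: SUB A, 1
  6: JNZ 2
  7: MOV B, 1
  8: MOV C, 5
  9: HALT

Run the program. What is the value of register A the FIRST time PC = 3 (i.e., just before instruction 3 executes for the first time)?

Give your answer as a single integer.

Step 1: PC=0 exec 'MOV A, 3'. After: A=3 B=0 C=0 D=0 ZF=0 PC=1
Step 2: PC=1 exec 'MOV B, 0'. After: A=3 B=0 C=0 D=0 ZF=0 PC=2
Step 3: PC=2 exec 'ADD C, B'. After: A=3 B=0 C=0 D=0 ZF=1 PC=3
First time PC=3: A=3

3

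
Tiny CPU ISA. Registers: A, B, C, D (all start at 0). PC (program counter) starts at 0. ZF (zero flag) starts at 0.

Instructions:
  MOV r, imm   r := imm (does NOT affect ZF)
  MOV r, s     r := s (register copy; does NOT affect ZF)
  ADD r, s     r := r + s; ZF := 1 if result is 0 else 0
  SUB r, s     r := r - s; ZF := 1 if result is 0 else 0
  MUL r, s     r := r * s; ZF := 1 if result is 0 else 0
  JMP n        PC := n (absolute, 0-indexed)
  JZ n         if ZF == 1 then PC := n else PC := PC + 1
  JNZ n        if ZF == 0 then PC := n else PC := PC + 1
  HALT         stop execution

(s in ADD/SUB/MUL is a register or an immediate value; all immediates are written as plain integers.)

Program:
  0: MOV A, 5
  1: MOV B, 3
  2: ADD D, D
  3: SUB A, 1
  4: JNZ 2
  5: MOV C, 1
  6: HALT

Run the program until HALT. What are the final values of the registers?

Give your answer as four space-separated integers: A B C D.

Answer: 0 3 1 0

Derivation:
Step 1: PC=0 exec 'MOV A, 5'. After: A=5 B=0 C=0 D=0 ZF=0 PC=1
Step 2: PC=1 exec 'MOV B, 3'. After: A=5 B=3 C=0 D=0 ZF=0 PC=2
Step 3: PC=2 exec 'ADD D, D'. After: A=5 B=3 C=0 D=0 ZF=1 PC=3
Step 4: PC=3 exec 'SUB A, 1'. After: A=4 B=3 C=0 D=0 ZF=0 PC=4
Step 5: PC=4 exec 'JNZ 2'. After: A=4 B=3 C=0 D=0 ZF=0 PC=2
Step 6: PC=2 exec 'ADD D, D'. After: A=4 B=3 C=0 D=0 ZF=1 PC=3
Step 7: PC=3 exec 'SUB A, 1'. After: A=3 B=3 C=0 D=0 ZF=0 PC=4
Step 8: PC=4 exec 'JNZ 2'. After: A=3 B=3 C=0 D=0 ZF=0 PC=2
Step 9: PC=2 exec 'ADD D, D'. After: A=3 B=3 C=0 D=0 ZF=1 PC=3
Step 10: PC=3 exec 'SUB A, 1'. After: A=2 B=3 C=0 D=0 ZF=0 PC=4
Step 11: PC=4 exec 'JNZ 2'. After: A=2 B=3 C=0 D=0 ZF=0 PC=2
Step 12: PC=2 exec 'ADD D, D'. After: A=2 B=3 C=0 D=0 ZF=1 PC=3
Step 13: PC=3 exec 'SUB A, 1'. After: A=1 B=3 C=0 D=0 ZF=0 PC=4
Step 14: PC=4 exec 'JNZ 2'. After: A=1 B=3 C=0 D=0 ZF=0 PC=2
Step 15: PC=2 exec 'ADD D, D'. After: A=1 B=3 C=0 D=0 ZF=1 PC=3
Step 16: PC=3 exec 'SUB A, 1'. After: A=0 B=3 C=0 D=0 ZF=1 PC=4
Step 17: PC=4 exec 'JNZ 2'. After: A=0 B=3 C=0 D=0 ZF=1 PC=5
Step 18: PC=5 exec 'MOV C, 1'. After: A=0 B=3 C=1 D=0 ZF=1 PC=6
Step 19: PC=6 exec 'HALT'. After: A=0 B=3 C=1 D=0 ZF=1 PC=6 HALTED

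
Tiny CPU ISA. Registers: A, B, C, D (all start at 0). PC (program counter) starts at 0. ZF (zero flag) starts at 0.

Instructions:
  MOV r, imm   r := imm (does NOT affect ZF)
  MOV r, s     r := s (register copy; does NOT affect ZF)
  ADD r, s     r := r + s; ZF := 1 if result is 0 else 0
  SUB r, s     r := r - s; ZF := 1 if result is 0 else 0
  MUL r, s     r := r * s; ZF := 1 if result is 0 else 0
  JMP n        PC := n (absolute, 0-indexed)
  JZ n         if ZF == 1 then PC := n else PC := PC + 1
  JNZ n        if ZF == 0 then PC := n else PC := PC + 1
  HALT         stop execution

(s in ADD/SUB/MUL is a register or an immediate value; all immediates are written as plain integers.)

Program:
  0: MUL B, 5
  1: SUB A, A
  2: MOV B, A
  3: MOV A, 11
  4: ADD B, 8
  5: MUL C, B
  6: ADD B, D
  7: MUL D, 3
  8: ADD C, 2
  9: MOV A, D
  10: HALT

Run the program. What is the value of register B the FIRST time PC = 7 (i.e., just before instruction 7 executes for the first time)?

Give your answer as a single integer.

Step 1: PC=0 exec 'MUL B, 5'. After: A=0 B=0 C=0 D=0 ZF=1 PC=1
Step 2: PC=1 exec 'SUB A, A'. After: A=0 B=0 C=0 D=0 ZF=1 PC=2
Step 3: PC=2 exec 'MOV B, A'. After: A=0 B=0 C=0 D=0 ZF=1 PC=3
Step 4: PC=3 exec 'MOV A, 11'. After: A=11 B=0 C=0 D=0 ZF=1 PC=4
Step 5: PC=4 exec 'ADD B, 8'. After: A=11 B=8 C=0 D=0 ZF=0 PC=5
Step 6: PC=5 exec 'MUL C, B'. After: A=11 B=8 C=0 D=0 ZF=1 PC=6
Step 7: PC=6 exec 'ADD B, D'. After: A=11 B=8 C=0 D=0 ZF=0 PC=7
First time PC=7: B=8

8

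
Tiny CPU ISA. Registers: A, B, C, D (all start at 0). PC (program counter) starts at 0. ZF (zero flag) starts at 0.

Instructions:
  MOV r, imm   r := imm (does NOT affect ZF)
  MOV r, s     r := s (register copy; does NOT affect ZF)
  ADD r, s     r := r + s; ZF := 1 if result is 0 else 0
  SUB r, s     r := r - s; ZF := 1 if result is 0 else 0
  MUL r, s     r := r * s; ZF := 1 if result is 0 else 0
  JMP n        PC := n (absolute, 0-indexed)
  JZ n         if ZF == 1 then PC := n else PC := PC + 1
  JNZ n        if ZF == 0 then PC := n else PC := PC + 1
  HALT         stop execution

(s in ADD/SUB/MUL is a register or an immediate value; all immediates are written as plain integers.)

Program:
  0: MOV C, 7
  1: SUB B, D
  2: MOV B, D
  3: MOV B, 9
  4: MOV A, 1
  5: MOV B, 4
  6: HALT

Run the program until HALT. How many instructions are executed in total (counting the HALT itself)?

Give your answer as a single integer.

Step 1: PC=0 exec 'MOV C, 7'. After: A=0 B=0 C=7 D=0 ZF=0 PC=1
Step 2: PC=1 exec 'SUB B, D'. After: A=0 B=0 C=7 D=0 ZF=1 PC=2
Step 3: PC=2 exec 'MOV B, D'. After: A=0 B=0 C=7 D=0 ZF=1 PC=3
Step 4: PC=3 exec 'MOV B, 9'. After: A=0 B=9 C=7 D=0 ZF=1 PC=4
Step 5: PC=4 exec 'MOV A, 1'. After: A=1 B=9 C=7 D=0 ZF=1 PC=5
Step 6: PC=5 exec 'MOV B, 4'. After: A=1 B=4 C=7 D=0 ZF=1 PC=6
Step 7: PC=6 exec 'HALT'. After: A=1 B=4 C=7 D=0 ZF=1 PC=6 HALTED
Total instructions executed: 7

Answer: 7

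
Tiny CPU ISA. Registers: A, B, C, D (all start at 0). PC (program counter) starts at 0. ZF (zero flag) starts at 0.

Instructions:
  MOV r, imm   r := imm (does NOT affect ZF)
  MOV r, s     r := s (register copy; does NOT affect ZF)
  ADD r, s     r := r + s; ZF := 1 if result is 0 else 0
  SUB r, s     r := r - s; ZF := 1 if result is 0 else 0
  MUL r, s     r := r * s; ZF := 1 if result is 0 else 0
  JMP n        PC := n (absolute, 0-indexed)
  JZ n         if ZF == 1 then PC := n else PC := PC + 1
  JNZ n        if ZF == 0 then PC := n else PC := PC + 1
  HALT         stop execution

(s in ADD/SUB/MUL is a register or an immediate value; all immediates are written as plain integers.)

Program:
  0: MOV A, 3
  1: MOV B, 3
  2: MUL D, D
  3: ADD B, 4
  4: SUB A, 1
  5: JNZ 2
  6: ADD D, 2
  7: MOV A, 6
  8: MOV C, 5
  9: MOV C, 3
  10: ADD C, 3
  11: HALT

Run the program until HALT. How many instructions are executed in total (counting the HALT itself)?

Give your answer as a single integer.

Answer: 20

Derivation:
Step 1: PC=0 exec 'MOV A, 3'. After: A=3 B=0 C=0 D=0 ZF=0 PC=1
Step 2: PC=1 exec 'MOV B, 3'. After: A=3 B=3 C=0 D=0 ZF=0 PC=2
Step 3: PC=2 exec 'MUL D, D'. After: A=3 B=3 C=0 D=0 ZF=1 PC=3
Step 4: PC=3 exec 'ADD B, 4'. After: A=3 B=7 C=0 D=0 ZF=0 PC=4
Step 5: PC=4 exec 'SUB A, 1'. After: A=2 B=7 C=0 D=0 ZF=0 PC=5
Step 6: PC=5 exec 'JNZ 2'. After: A=2 B=7 C=0 D=0 ZF=0 PC=2
Step 7: PC=2 exec 'MUL D, D'. After: A=2 B=7 C=0 D=0 ZF=1 PC=3
Step 8: PC=3 exec 'ADD B, 4'. After: A=2 B=11 C=0 D=0 ZF=0 PC=4
Step 9: PC=4 exec 'SUB A, 1'. After: A=1 B=11 C=0 D=0 ZF=0 PC=5
Step 10: PC=5 exec 'JNZ 2'. After: A=1 B=11 C=0 D=0 ZF=0 PC=2
Step 11: PC=2 exec 'MUL D, D'. After: A=1 B=11 C=0 D=0 ZF=1 PC=3
Step 12: PC=3 exec 'ADD B, 4'. After: A=1 B=15 C=0 D=0 ZF=0 PC=4
Step 13: PC=4 exec 'SUB A, 1'. After: A=0 B=15 C=0 D=0 ZF=1 PC=5
Step 14: PC=5 exec 'JNZ 2'. After: A=0 B=15 C=0 D=0 ZF=1 PC=6
Step 15: PC=6 exec 'ADD D, 2'. After: A=0 B=15 C=0 D=2 ZF=0 PC=7
Step 16: PC=7 exec 'MOV A, 6'. After: A=6 B=15 C=0 D=2 ZF=0 PC=8
Step 17: PC=8 exec 'MOV C, 5'. After: A=6 B=15 C=5 D=2 ZF=0 PC=9
Step 18: PC=9 exec 'MOV C, 3'. After: A=6 B=15 C=3 D=2 ZF=0 PC=10
Step 19: PC=10 exec 'ADD C, 3'. After: A=6 B=15 C=6 D=2 ZF=0 PC=11
Step 20: PC=11 exec 'HALT'. After: A=6 B=15 C=6 D=2 ZF=0 PC=11 HALTED
Total instructions executed: 20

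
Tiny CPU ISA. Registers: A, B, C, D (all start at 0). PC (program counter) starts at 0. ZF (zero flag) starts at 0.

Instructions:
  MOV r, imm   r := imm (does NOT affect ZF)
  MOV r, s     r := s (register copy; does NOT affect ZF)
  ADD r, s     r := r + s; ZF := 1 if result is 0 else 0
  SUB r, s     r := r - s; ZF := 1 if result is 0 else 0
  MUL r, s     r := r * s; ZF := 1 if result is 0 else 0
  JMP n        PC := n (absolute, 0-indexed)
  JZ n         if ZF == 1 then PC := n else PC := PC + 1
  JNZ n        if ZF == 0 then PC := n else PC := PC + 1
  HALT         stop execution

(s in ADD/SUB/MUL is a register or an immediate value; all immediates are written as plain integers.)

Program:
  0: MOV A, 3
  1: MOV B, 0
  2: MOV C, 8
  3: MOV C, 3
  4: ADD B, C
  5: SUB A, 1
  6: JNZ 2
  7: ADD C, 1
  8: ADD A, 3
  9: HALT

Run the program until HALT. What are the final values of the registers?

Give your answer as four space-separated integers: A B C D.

Answer: 3 9 4 0

Derivation:
Step 1: PC=0 exec 'MOV A, 3'. After: A=3 B=0 C=0 D=0 ZF=0 PC=1
Step 2: PC=1 exec 'MOV B, 0'. After: A=3 B=0 C=0 D=0 ZF=0 PC=2
Step 3: PC=2 exec 'MOV C, 8'. After: A=3 B=0 C=8 D=0 ZF=0 PC=3
Step 4: PC=3 exec 'MOV C, 3'. After: A=3 B=0 C=3 D=0 ZF=0 PC=4
Step 5: PC=4 exec 'ADD B, C'. After: A=3 B=3 C=3 D=0 ZF=0 PC=5
Step 6: PC=5 exec 'SUB A, 1'. After: A=2 B=3 C=3 D=0 ZF=0 PC=6
Step 7: PC=6 exec 'JNZ 2'. After: A=2 B=3 C=3 D=0 ZF=0 PC=2
Step 8: PC=2 exec 'MOV C, 8'. After: A=2 B=3 C=8 D=0 ZF=0 PC=3
Step 9: PC=3 exec 'MOV C, 3'. After: A=2 B=3 C=3 D=0 ZF=0 PC=4
Step 10: PC=4 exec 'ADD B, C'. After: A=2 B=6 C=3 D=0 ZF=0 PC=5
Step 11: PC=5 exec 'SUB A, 1'. After: A=1 B=6 C=3 D=0 ZF=0 PC=6
Step 12: PC=6 exec 'JNZ 2'. After: A=1 B=6 C=3 D=0 ZF=0 PC=2
Step 13: PC=2 exec 'MOV C, 8'. After: A=1 B=6 C=8 D=0 ZF=0 PC=3
Step 14: PC=3 exec 'MOV C, 3'. After: A=1 B=6 C=3 D=0 ZF=0 PC=4
Step 15: PC=4 exec 'ADD B, C'. After: A=1 B=9 C=3 D=0 ZF=0 PC=5
Step 16: PC=5 exec 'SUB A, 1'. After: A=0 B=9 C=3 D=0 ZF=1 PC=6
Step 17: PC=6 exec 'JNZ 2'. After: A=0 B=9 C=3 D=0 ZF=1 PC=7
Step 18: PC=7 exec 'ADD C, 1'. After: A=0 B=9 C=4 D=0 ZF=0 PC=8
Step 19: PC=8 exec 'ADD A, 3'. After: A=3 B=9 C=4 D=0 ZF=0 PC=9
Step 20: PC=9 exec 'HALT'. After: A=3 B=9 C=4 D=0 ZF=0 PC=9 HALTED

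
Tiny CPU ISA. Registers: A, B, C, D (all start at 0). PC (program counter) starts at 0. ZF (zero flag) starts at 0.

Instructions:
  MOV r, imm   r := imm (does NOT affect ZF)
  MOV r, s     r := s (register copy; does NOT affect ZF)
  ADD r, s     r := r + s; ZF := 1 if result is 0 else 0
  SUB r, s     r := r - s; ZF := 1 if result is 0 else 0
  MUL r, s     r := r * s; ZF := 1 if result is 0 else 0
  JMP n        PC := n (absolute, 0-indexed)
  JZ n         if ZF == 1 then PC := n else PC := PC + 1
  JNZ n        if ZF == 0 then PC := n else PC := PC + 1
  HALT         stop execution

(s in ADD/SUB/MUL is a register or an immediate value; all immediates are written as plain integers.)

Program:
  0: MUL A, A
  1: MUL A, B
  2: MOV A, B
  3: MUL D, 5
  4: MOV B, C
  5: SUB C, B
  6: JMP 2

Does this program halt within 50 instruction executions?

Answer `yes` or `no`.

Answer: no

Derivation:
Step 1: PC=0 exec 'MUL A, A'. After: A=0 B=0 C=0 D=0 ZF=1 PC=1
Step 2: PC=1 exec 'MUL A, B'. After: A=0 B=0 C=0 D=0 ZF=1 PC=2
Step 3: PC=2 exec 'MOV A, B'. After: A=0 B=0 C=0 D=0 ZF=1 PC=3
Step 4: PC=3 exec 'MUL D, 5'. After: A=0 B=0 C=0 D=0 ZF=1 PC=4
Step 5: PC=4 exec 'MOV B, C'. After: A=0 B=0 C=0 D=0 ZF=1 PC=5
Step 6: PC=5 exec 'SUB C, B'. After: A=0 B=0 C=0 D=0 ZF=1 PC=6
Step 7: PC=6 exec 'JMP 2'. After: A=0 B=0 C=0 D=0 ZF=1 PC=2
State after step 7 equals state after step 2: the program is in a cycle of length 5 and will never halt.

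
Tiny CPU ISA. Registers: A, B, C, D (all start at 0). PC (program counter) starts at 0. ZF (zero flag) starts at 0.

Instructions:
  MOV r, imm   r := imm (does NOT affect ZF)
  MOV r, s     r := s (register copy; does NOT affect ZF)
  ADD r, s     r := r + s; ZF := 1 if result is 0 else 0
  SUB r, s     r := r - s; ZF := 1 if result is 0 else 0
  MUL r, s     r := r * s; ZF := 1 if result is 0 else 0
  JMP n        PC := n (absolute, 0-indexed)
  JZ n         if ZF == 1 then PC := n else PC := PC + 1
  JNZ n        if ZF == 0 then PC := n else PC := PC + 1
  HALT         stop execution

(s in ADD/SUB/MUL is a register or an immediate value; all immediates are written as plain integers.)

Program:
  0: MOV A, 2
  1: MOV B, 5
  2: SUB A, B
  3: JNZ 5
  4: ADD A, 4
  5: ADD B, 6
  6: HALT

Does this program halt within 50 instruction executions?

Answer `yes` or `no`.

Answer: yes

Derivation:
Step 1: PC=0 exec 'MOV A, 2'. After: A=2 B=0 C=0 D=0 ZF=0 PC=1
Step 2: PC=1 exec 'MOV B, 5'. After: A=2 B=5 C=0 D=0 ZF=0 PC=2
Step 3: PC=2 exec 'SUB A, B'. After: A=-3 B=5 C=0 D=0 ZF=0 PC=3
Step 4: PC=3 exec 'JNZ 5'. After: A=-3 B=5 C=0 D=0 ZF=0 PC=5
Step 5: PC=5 exec 'ADD B, 6'. After: A=-3 B=11 C=0 D=0 ZF=0 PC=6
Step 6: PC=6 exec 'HALT'. After: A=-3 B=11 C=0 D=0 ZF=0 PC=6 HALTED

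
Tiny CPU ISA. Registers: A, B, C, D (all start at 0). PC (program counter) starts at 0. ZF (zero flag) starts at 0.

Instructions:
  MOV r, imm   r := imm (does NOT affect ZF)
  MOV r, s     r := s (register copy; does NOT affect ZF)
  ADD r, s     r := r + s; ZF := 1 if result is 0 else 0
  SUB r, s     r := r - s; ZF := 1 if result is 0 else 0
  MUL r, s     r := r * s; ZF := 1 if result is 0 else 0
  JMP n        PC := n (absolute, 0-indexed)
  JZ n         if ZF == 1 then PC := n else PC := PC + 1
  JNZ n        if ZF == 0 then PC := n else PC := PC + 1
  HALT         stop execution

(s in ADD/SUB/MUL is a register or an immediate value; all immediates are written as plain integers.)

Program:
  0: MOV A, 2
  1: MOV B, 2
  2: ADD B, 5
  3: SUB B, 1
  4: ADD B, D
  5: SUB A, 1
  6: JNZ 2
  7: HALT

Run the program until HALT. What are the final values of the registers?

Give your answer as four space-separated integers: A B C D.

Step 1: PC=0 exec 'MOV A, 2'. After: A=2 B=0 C=0 D=0 ZF=0 PC=1
Step 2: PC=1 exec 'MOV B, 2'. After: A=2 B=2 C=0 D=0 ZF=0 PC=2
Step 3: PC=2 exec 'ADD B, 5'. After: A=2 B=7 C=0 D=0 ZF=0 PC=3
Step 4: PC=3 exec 'SUB B, 1'. After: A=2 B=6 C=0 D=0 ZF=0 PC=4
Step 5: PC=4 exec 'ADD B, D'. After: A=2 B=6 C=0 D=0 ZF=0 PC=5
Step 6: PC=5 exec 'SUB A, 1'. After: A=1 B=6 C=0 D=0 ZF=0 PC=6
Step 7: PC=6 exec 'JNZ 2'. After: A=1 B=6 C=0 D=0 ZF=0 PC=2
Step 8: PC=2 exec 'ADD B, 5'. After: A=1 B=11 C=0 D=0 ZF=0 PC=3
Step 9: PC=3 exec 'SUB B, 1'. After: A=1 B=10 C=0 D=0 ZF=0 PC=4
Step 10: PC=4 exec 'ADD B, D'. After: A=1 B=10 C=0 D=0 ZF=0 PC=5
Step 11: PC=5 exec 'SUB A, 1'. After: A=0 B=10 C=0 D=0 ZF=1 PC=6
Step 12: PC=6 exec 'JNZ 2'. After: A=0 B=10 C=0 D=0 ZF=1 PC=7
Step 13: PC=7 exec 'HALT'. After: A=0 B=10 C=0 D=0 ZF=1 PC=7 HALTED

Answer: 0 10 0 0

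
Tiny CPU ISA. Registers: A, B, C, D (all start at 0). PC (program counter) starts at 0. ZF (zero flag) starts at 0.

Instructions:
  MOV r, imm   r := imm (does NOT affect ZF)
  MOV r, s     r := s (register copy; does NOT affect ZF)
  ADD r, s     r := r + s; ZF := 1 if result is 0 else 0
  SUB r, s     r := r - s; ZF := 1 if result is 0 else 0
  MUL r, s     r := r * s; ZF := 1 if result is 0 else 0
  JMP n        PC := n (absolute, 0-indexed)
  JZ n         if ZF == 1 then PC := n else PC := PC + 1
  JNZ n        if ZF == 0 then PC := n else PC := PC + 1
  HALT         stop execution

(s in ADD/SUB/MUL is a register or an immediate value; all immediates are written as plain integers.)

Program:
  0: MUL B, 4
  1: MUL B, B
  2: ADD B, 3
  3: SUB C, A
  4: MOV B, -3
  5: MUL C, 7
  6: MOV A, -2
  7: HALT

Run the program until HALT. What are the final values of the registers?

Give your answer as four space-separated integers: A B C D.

Answer: -2 -3 0 0

Derivation:
Step 1: PC=0 exec 'MUL B, 4'. After: A=0 B=0 C=0 D=0 ZF=1 PC=1
Step 2: PC=1 exec 'MUL B, B'. After: A=0 B=0 C=0 D=0 ZF=1 PC=2
Step 3: PC=2 exec 'ADD B, 3'. After: A=0 B=3 C=0 D=0 ZF=0 PC=3
Step 4: PC=3 exec 'SUB C, A'. After: A=0 B=3 C=0 D=0 ZF=1 PC=4
Step 5: PC=4 exec 'MOV B, -3'. After: A=0 B=-3 C=0 D=0 ZF=1 PC=5
Step 6: PC=5 exec 'MUL C, 7'. After: A=0 B=-3 C=0 D=0 ZF=1 PC=6
Step 7: PC=6 exec 'MOV A, -2'. After: A=-2 B=-3 C=0 D=0 ZF=1 PC=7
Step 8: PC=7 exec 'HALT'. After: A=-2 B=-3 C=0 D=0 ZF=1 PC=7 HALTED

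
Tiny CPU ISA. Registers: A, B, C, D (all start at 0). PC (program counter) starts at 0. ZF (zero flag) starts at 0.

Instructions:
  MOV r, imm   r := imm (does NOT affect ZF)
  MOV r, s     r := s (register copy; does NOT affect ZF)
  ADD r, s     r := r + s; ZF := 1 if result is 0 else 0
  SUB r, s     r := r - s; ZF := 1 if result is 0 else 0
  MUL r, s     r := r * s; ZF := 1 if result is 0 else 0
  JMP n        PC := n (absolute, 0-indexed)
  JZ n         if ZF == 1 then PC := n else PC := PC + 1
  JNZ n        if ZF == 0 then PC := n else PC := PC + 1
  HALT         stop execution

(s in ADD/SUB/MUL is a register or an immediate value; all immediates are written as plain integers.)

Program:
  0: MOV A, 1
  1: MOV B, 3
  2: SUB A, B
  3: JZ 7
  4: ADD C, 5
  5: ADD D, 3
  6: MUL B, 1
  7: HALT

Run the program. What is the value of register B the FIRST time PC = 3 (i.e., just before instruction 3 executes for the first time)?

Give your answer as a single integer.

Step 1: PC=0 exec 'MOV A, 1'. After: A=1 B=0 C=0 D=0 ZF=0 PC=1
Step 2: PC=1 exec 'MOV B, 3'. After: A=1 B=3 C=0 D=0 ZF=0 PC=2
Step 3: PC=2 exec 'SUB A, B'. After: A=-2 B=3 C=0 D=0 ZF=0 PC=3
First time PC=3: B=3

3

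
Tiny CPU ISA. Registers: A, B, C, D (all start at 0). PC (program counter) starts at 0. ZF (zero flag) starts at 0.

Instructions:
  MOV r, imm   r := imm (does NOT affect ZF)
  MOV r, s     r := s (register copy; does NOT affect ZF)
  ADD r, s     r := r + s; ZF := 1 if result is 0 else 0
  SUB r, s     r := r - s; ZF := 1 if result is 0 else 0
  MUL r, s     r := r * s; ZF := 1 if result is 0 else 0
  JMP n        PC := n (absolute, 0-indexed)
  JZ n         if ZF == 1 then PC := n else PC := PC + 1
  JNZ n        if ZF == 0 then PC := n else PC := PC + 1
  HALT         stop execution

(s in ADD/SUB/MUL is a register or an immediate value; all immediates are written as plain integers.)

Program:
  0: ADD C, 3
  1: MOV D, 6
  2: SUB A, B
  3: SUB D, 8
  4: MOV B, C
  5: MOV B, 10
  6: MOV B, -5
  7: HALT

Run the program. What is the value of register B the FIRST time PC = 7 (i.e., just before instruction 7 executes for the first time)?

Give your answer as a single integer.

Step 1: PC=0 exec 'ADD C, 3'. After: A=0 B=0 C=3 D=0 ZF=0 PC=1
Step 2: PC=1 exec 'MOV D, 6'. After: A=0 B=0 C=3 D=6 ZF=0 PC=2
Step 3: PC=2 exec 'SUB A, B'. After: A=0 B=0 C=3 D=6 ZF=1 PC=3
Step 4: PC=3 exec 'SUB D, 8'. After: A=0 B=0 C=3 D=-2 ZF=0 PC=4
Step 5: PC=4 exec 'MOV B, C'. After: A=0 B=3 C=3 D=-2 ZF=0 PC=5
Step 6: PC=5 exec 'MOV B, 10'. After: A=0 B=10 C=3 D=-2 ZF=0 PC=6
Step 7: PC=6 exec 'MOV B, -5'. After: A=0 B=-5 C=3 D=-2 ZF=0 PC=7
First time PC=7: B=-5

-5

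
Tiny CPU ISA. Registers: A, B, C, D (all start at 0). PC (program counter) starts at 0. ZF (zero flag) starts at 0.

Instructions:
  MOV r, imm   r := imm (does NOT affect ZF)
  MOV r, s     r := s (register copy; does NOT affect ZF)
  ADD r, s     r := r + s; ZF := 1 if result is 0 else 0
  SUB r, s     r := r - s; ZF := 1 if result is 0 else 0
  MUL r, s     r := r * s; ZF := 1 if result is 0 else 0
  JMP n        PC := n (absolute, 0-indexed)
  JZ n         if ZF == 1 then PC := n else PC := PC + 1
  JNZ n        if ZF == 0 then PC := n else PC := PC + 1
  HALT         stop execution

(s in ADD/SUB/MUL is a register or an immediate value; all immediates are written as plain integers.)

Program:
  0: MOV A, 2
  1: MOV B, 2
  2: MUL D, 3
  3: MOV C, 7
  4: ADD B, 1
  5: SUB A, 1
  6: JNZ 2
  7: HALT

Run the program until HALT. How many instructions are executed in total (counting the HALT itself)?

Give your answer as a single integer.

Answer: 13

Derivation:
Step 1: PC=0 exec 'MOV A, 2'. After: A=2 B=0 C=0 D=0 ZF=0 PC=1
Step 2: PC=1 exec 'MOV B, 2'. After: A=2 B=2 C=0 D=0 ZF=0 PC=2
Step 3: PC=2 exec 'MUL D, 3'. After: A=2 B=2 C=0 D=0 ZF=1 PC=3
Step 4: PC=3 exec 'MOV C, 7'. After: A=2 B=2 C=7 D=0 ZF=1 PC=4
Step 5: PC=4 exec 'ADD B, 1'. After: A=2 B=3 C=7 D=0 ZF=0 PC=5
Step 6: PC=5 exec 'SUB A, 1'. After: A=1 B=3 C=7 D=0 ZF=0 PC=6
Step 7: PC=6 exec 'JNZ 2'. After: A=1 B=3 C=7 D=0 ZF=0 PC=2
Step 8: PC=2 exec 'MUL D, 3'. After: A=1 B=3 C=7 D=0 ZF=1 PC=3
Step 9: PC=3 exec 'MOV C, 7'. After: A=1 B=3 C=7 D=0 ZF=1 PC=4
Step 10: PC=4 exec 'ADD B, 1'. After: A=1 B=4 C=7 D=0 ZF=0 PC=5
Step 11: PC=5 exec 'SUB A, 1'. After: A=0 B=4 C=7 D=0 ZF=1 PC=6
Step 12: PC=6 exec 'JNZ 2'. After: A=0 B=4 C=7 D=0 ZF=1 PC=7
Step 13: PC=7 exec 'HALT'. After: A=0 B=4 C=7 D=0 ZF=1 PC=7 HALTED
Total instructions executed: 13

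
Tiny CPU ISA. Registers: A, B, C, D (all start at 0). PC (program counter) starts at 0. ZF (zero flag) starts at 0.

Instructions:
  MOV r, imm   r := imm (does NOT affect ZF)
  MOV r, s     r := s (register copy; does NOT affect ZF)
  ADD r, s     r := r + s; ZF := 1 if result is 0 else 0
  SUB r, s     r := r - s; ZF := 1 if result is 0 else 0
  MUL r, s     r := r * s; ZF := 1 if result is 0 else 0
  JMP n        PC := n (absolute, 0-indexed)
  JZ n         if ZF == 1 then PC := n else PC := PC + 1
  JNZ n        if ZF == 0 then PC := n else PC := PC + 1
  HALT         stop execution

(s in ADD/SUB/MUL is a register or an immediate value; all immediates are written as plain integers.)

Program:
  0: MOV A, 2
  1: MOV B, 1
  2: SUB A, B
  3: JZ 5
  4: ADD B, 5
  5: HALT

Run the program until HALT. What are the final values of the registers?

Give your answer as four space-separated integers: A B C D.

Answer: 1 6 0 0

Derivation:
Step 1: PC=0 exec 'MOV A, 2'. After: A=2 B=0 C=0 D=0 ZF=0 PC=1
Step 2: PC=1 exec 'MOV B, 1'. After: A=2 B=1 C=0 D=0 ZF=0 PC=2
Step 3: PC=2 exec 'SUB A, B'. After: A=1 B=1 C=0 D=0 ZF=0 PC=3
Step 4: PC=3 exec 'JZ 5'. After: A=1 B=1 C=0 D=0 ZF=0 PC=4
Step 5: PC=4 exec 'ADD B, 5'. After: A=1 B=6 C=0 D=0 ZF=0 PC=5
Step 6: PC=5 exec 'HALT'. After: A=1 B=6 C=0 D=0 ZF=0 PC=5 HALTED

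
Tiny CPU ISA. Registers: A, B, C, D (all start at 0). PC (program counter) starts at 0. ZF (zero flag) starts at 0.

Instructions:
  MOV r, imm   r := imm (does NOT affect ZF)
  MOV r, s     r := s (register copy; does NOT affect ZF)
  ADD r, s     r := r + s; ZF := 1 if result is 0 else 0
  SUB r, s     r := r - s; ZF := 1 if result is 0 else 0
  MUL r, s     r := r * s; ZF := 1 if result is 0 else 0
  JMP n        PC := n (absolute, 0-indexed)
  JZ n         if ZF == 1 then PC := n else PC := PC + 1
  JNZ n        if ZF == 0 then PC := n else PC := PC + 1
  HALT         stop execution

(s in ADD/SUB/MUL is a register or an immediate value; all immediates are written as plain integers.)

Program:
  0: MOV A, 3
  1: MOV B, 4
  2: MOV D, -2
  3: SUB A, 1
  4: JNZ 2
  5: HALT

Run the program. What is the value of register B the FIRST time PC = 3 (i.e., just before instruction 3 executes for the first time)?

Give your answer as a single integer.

Step 1: PC=0 exec 'MOV A, 3'. After: A=3 B=0 C=0 D=0 ZF=0 PC=1
Step 2: PC=1 exec 'MOV B, 4'. After: A=3 B=4 C=0 D=0 ZF=0 PC=2
Step 3: PC=2 exec 'MOV D, -2'. After: A=3 B=4 C=0 D=-2 ZF=0 PC=3
First time PC=3: B=4

4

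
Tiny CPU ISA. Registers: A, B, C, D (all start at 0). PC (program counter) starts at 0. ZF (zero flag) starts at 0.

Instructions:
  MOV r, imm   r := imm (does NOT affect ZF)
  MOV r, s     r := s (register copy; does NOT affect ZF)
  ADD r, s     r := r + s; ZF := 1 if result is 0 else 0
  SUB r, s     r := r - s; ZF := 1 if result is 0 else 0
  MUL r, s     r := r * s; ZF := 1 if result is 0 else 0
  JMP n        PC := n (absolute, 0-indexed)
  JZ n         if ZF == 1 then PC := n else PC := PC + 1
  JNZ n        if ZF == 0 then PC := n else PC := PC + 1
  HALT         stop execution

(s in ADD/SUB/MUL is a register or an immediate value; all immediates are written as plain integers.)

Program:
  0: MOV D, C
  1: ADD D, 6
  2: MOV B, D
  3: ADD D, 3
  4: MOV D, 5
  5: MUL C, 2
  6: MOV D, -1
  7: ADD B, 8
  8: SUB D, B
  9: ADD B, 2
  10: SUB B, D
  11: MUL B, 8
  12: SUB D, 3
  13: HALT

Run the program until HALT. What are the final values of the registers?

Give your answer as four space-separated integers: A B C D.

Step 1: PC=0 exec 'MOV D, C'. After: A=0 B=0 C=0 D=0 ZF=0 PC=1
Step 2: PC=1 exec 'ADD D, 6'. After: A=0 B=0 C=0 D=6 ZF=0 PC=2
Step 3: PC=2 exec 'MOV B, D'. After: A=0 B=6 C=0 D=6 ZF=0 PC=3
Step 4: PC=3 exec 'ADD D, 3'. After: A=0 B=6 C=0 D=9 ZF=0 PC=4
Step 5: PC=4 exec 'MOV D, 5'. After: A=0 B=6 C=0 D=5 ZF=0 PC=5
Step 6: PC=5 exec 'MUL C, 2'. After: A=0 B=6 C=0 D=5 ZF=1 PC=6
Step 7: PC=6 exec 'MOV D, -1'. After: A=0 B=6 C=0 D=-1 ZF=1 PC=7
Step 8: PC=7 exec 'ADD B, 8'. After: A=0 B=14 C=0 D=-1 ZF=0 PC=8
Step 9: PC=8 exec 'SUB D, B'. After: A=0 B=14 C=0 D=-15 ZF=0 PC=9
Step 10: PC=9 exec 'ADD B, 2'. After: A=0 B=16 C=0 D=-15 ZF=0 PC=10
Step 11: PC=10 exec 'SUB B, D'. After: A=0 B=31 C=0 D=-15 ZF=0 PC=11
Step 12: PC=11 exec 'MUL B, 8'. After: A=0 B=248 C=0 D=-15 ZF=0 PC=12
Step 13: PC=12 exec 'SUB D, 3'. After: A=0 B=248 C=0 D=-18 ZF=0 PC=13
Step 14: PC=13 exec 'HALT'. After: A=0 B=248 C=0 D=-18 ZF=0 PC=13 HALTED

Answer: 0 248 0 -18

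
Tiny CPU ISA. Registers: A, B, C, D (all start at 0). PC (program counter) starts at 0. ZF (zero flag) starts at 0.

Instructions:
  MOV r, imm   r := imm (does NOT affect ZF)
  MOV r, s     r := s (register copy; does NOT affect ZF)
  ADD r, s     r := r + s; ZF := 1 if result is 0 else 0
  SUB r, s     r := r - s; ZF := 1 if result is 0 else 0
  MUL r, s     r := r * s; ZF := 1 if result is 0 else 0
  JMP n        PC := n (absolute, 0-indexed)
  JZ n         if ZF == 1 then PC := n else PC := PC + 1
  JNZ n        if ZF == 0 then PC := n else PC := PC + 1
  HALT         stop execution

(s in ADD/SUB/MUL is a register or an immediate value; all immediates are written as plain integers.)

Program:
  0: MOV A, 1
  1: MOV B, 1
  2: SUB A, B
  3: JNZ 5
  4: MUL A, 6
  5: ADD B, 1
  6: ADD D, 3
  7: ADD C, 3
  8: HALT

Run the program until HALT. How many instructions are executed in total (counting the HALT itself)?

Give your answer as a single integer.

Answer: 9

Derivation:
Step 1: PC=0 exec 'MOV A, 1'. After: A=1 B=0 C=0 D=0 ZF=0 PC=1
Step 2: PC=1 exec 'MOV B, 1'. After: A=1 B=1 C=0 D=0 ZF=0 PC=2
Step 3: PC=2 exec 'SUB A, B'. After: A=0 B=1 C=0 D=0 ZF=1 PC=3
Step 4: PC=3 exec 'JNZ 5'. After: A=0 B=1 C=0 D=0 ZF=1 PC=4
Step 5: PC=4 exec 'MUL A, 6'. After: A=0 B=1 C=0 D=0 ZF=1 PC=5
Step 6: PC=5 exec 'ADD B, 1'. After: A=0 B=2 C=0 D=0 ZF=0 PC=6
Step 7: PC=6 exec 'ADD D, 3'. After: A=0 B=2 C=0 D=3 ZF=0 PC=7
Step 8: PC=7 exec 'ADD C, 3'. After: A=0 B=2 C=3 D=3 ZF=0 PC=8
Step 9: PC=8 exec 'HALT'. After: A=0 B=2 C=3 D=3 ZF=0 PC=8 HALTED
Total instructions executed: 9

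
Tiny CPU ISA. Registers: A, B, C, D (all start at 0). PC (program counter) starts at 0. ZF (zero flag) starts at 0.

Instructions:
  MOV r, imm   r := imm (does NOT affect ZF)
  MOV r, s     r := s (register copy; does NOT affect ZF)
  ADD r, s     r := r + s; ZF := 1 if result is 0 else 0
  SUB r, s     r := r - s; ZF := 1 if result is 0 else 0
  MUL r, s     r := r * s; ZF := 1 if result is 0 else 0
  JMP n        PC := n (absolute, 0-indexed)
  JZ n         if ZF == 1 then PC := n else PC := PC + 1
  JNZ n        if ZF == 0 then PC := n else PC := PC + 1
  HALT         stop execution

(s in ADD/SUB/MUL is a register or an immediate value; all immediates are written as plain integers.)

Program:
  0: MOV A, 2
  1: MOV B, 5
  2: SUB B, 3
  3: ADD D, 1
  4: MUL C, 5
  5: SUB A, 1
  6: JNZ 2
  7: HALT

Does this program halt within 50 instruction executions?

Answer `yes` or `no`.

Answer: yes

Derivation:
Step 1: PC=0 exec 'MOV A, 2'. After: A=2 B=0 C=0 D=0 ZF=0 PC=1
Step 2: PC=1 exec 'MOV B, 5'. After: A=2 B=5 C=0 D=0 ZF=0 PC=2
Step 3: PC=2 exec 'SUB B, 3'. After: A=2 B=2 C=0 D=0 ZF=0 PC=3
Step 4: PC=3 exec 'ADD D, 1'. After: A=2 B=2 C=0 D=1 ZF=0 PC=4
Step 5: PC=4 exec 'MUL C, 5'. After: A=2 B=2 C=0 D=1 ZF=1 PC=5
Step 6: PC=5 exec 'SUB A, 1'. After: A=1 B=2 C=0 D=1 ZF=0 PC=6
Step 7: PC=6 exec 'JNZ 2'. After: A=1 B=2 C=0 D=1 ZF=0 PC=2
Step 8: PC=2 exec 'SUB B, 3'. After: A=1 B=-1 C=0 D=1 ZF=0 PC=3
Step 9: PC=3 exec 'ADD D, 1'. After: A=1 B=-1 C=0 D=2 ZF=0 PC=4
Step 10: PC=4 exec 'MUL C, 5'. After: A=1 B=-1 C=0 D=2 ZF=1 PC=5
Step 11: PC=5 exec 'SUB A, 1'. After: A=0 B=-1 C=0 D=2 ZF=1 PC=6
Step 12: PC=6 exec 'JNZ 2'. After: A=0 B=-1 C=0 D=2 ZF=1 PC=7
Step 13: PC=7 exec 'HALT'. After: A=0 B=-1 C=0 D=2 ZF=1 PC=7 HALTED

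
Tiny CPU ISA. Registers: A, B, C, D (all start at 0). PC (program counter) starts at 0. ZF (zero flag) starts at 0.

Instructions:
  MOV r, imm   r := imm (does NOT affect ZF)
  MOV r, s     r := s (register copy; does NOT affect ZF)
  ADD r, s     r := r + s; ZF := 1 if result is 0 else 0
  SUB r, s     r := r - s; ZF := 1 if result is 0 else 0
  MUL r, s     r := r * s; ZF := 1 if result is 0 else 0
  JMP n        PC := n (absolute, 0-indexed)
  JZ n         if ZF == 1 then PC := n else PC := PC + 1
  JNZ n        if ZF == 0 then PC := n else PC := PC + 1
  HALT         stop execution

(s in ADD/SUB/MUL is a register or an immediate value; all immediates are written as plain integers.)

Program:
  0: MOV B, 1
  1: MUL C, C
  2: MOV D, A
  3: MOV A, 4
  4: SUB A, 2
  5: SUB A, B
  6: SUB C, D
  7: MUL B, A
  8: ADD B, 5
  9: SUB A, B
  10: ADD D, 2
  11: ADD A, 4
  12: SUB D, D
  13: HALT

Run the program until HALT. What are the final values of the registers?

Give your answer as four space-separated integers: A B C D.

Step 1: PC=0 exec 'MOV B, 1'. After: A=0 B=1 C=0 D=0 ZF=0 PC=1
Step 2: PC=1 exec 'MUL C, C'. After: A=0 B=1 C=0 D=0 ZF=1 PC=2
Step 3: PC=2 exec 'MOV D, A'. After: A=0 B=1 C=0 D=0 ZF=1 PC=3
Step 4: PC=3 exec 'MOV A, 4'. After: A=4 B=1 C=0 D=0 ZF=1 PC=4
Step 5: PC=4 exec 'SUB A, 2'. After: A=2 B=1 C=0 D=0 ZF=0 PC=5
Step 6: PC=5 exec 'SUB A, B'. After: A=1 B=1 C=0 D=0 ZF=0 PC=6
Step 7: PC=6 exec 'SUB C, D'. After: A=1 B=1 C=0 D=0 ZF=1 PC=7
Step 8: PC=7 exec 'MUL B, A'. After: A=1 B=1 C=0 D=0 ZF=0 PC=8
Step 9: PC=8 exec 'ADD B, 5'. After: A=1 B=6 C=0 D=0 ZF=0 PC=9
Step 10: PC=9 exec 'SUB A, B'. After: A=-5 B=6 C=0 D=0 ZF=0 PC=10
Step 11: PC=10 exec 'ADD D, 2'. After: A=-5 B=6 C=0 D=2 ZF=0 PC=11
Step 12: PC=11 exec 'ADD A, 4'. After: A=-1 B=6 C=0 D=2 ZF=0 PC=12
Step 13: PC=12 exec 'SUB D, D'. After: A=-1 B=6 C=0 D=0 ZF=1 PC=13
Step 14: PC=13 exec 'HALT'. After: A=-1 B=6 C=0 D=0 ZF=1 PC=13 HALTED

Answer: -1 6 0 0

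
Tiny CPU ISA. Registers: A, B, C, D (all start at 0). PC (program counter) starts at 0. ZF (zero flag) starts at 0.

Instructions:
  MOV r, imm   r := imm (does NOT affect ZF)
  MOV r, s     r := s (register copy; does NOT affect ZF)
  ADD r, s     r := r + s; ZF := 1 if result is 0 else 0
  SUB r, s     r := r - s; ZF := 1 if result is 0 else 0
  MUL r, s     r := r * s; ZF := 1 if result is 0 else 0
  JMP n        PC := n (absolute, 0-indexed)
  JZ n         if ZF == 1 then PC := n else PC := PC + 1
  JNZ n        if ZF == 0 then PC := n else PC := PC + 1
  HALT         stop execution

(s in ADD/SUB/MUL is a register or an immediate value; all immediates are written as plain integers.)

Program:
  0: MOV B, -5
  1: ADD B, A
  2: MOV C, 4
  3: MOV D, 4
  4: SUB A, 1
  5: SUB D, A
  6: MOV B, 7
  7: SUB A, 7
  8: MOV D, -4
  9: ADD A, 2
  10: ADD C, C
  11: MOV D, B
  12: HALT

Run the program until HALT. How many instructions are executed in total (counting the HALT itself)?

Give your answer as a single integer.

Step 1: PC=0 exec 'MOV B, -5'. After: A=0 B=-5 C=0 D=0 ZF=0 PC=1
Step 2: PC=1 exec 'ADD B, A'. After: A=0 B=-5 C=0 D=0 ZF=0 PC=2
Step 3: PC=2 exec 'MOV C, 4'. After: A=0 B=-5 C=4 D=0 ZF=0 PC=3
Step 4: PC=3 exec 'MOV D, 4'. After: A=0 B=-5 C=4 D=4 ZF=0 PC=4
Step 5: PC=4 exec 'SUB A, 1'. After: A=-1 B=-5 C=4 D=4 ZF=0 PC=5
Step 6: PC=5 exec 'SUB D, A'. After: A=-1 B=-5 C=4 D=5 ZF=0 PC=6
Step 7: PC=6 exec 'MOV B, 7'. After: A=-1 B=7 C=4 D=5 ZF=0 PC=7
Step 8: PC=7 exec 'SUB A, 7'. After: A=-8 B=7 C=4 D=5 ZF=0 PC=8
Step 9: PC=8 exec 'MOV D, -4'. After: A=-8 B=7 C=4 D=-4 ZF=0 PC=9
Step 10: PC=9 exec 'ADD A, 2'. After: A=-6 B=7 C=4 D=-4 ZF=0 PC=10
Step 11: PC=10 exec 'ADD C, C'. After: A=-6 B=7 C=8 D=-4 ZF=0 PC=11
Step 12: PC=11 exec 'MOV D, B'. After: A=-6 B=7 C=8 D=7 ZF=0 PC=12
Step 13: PC=12 exec 'HALT'. After: A=-6 B=7 C=8 D=7 ZF=0 PC=12 HALTED
Total instructions executed: 13

Answer: 13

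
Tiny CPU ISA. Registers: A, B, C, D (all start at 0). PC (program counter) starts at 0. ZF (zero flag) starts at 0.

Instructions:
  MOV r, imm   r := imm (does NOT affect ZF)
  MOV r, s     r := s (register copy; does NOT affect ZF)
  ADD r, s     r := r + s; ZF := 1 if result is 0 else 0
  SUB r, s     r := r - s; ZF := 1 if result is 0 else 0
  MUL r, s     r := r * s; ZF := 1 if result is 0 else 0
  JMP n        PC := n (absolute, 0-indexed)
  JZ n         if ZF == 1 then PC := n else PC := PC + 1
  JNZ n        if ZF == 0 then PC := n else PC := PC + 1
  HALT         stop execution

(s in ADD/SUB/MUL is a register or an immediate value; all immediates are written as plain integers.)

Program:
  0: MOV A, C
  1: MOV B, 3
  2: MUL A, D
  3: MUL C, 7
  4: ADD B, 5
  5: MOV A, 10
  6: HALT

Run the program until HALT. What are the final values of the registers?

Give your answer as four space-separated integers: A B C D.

Answer: 10 8 0 0

Derivation:
Step 1: PC=0 exec 'MOV A, C'. After: A=0 B=0 C=0 D=0 ZF=0 PC=1
Step 2: PC=1 exec 'MOV B, 3'. After: A=0 B=3 C=0 D=0 ZF=0 PC=2
Step 3: PC=2 exec 'MUL A, D'. After: A=0 B=3 C=0 D=0 ZF=1 PC=3
Step 4: PC=3 exec 'MUL C, 7'. After: A=0 B=3 C=0 D=0 ZF=1 PC=4
Step 5: PC=4 exec 'ADD B, 5'. After: A=0 B=8 C=0 D=0 ZF=0 PC=5
Step 6: PC=5 exec 'MOV A, 10'. After: A=10 B=8 C=0 D=0 ZF=0 PC=6
Step 7: PC=6 exec 'HALT'. After: A=10 B=8 C=0 D=0 ZF=0 PC=6 HALTED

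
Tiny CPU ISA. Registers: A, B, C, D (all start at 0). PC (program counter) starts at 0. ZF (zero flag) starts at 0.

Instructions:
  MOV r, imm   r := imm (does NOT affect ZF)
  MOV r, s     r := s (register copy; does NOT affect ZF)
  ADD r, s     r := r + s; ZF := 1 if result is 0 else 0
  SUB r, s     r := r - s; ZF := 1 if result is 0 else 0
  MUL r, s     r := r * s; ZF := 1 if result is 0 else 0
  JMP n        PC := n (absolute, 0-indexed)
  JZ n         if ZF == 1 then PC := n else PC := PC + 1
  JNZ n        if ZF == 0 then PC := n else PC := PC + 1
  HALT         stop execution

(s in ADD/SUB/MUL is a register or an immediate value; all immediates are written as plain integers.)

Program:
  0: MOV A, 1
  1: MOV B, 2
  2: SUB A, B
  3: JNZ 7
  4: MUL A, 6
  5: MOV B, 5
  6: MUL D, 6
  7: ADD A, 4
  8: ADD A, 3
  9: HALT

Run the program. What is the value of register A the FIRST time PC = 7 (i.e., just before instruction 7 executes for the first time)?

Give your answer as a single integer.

Step 1: PC=0 exec 'MOV A, 1'. After: A=1 B=0 C=0 D=0 ZF=0 PC=1
Step 2: PC=1 exec 'MOV B, 2'. After: A=1 B=2 C=0 D=0 ZF=0 PC=2
Step 3: PC=2 exec 'SUB A, B'. After: A=-1 B=2 C=0 D=0 ZF=0 PC=3
Step 4: PC=3 exec 'JNZ 7'. After: A=-1 B=2 C=0 D=0 ZF=0 PC=7
First time PC=7: A=-1

-1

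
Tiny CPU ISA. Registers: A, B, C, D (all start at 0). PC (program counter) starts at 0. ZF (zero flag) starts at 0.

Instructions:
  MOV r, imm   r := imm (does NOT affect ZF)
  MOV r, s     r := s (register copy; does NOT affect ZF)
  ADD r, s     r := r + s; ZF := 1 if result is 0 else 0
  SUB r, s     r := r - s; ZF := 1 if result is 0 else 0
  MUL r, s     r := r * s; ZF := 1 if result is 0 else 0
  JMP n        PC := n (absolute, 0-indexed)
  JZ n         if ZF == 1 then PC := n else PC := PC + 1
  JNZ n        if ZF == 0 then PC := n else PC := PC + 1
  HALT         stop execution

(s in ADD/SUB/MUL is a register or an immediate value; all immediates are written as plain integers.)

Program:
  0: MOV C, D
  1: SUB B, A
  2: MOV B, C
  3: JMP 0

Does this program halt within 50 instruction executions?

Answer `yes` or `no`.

Answer: no

Derivation:
Step 1: PC=0 exec 'MOV C, D'. After: A=0 B=0 C=0 D=0 ZF=0 PC=1
Step 2: PC=1 exec 'SUB B, A'. After: A=0 B=0 C=0 D=0 ZF=1 PC=2
Step 3: PC=2 exec 'MOV B, C'. After: A=0 B=0 C=0 D=0 ZF=1 PC=3
Step 4: PC=3 exec 'JMP 0'. After: A=0 B=0 C=0 D=0 ZF=1 PC=0
Step 5: PC=0 exec 'MOV C, D'. After: A=0 B=0 C=0 D=0 ZF=1 PC=1
Step 6: PC=1 exec 'SUB B, A'. After: A=0 B=0 C=0 D=0 ZF=1 PC=2
State after step 6 equals state after step 2: the program is in a cycle of length 4 and will never halt.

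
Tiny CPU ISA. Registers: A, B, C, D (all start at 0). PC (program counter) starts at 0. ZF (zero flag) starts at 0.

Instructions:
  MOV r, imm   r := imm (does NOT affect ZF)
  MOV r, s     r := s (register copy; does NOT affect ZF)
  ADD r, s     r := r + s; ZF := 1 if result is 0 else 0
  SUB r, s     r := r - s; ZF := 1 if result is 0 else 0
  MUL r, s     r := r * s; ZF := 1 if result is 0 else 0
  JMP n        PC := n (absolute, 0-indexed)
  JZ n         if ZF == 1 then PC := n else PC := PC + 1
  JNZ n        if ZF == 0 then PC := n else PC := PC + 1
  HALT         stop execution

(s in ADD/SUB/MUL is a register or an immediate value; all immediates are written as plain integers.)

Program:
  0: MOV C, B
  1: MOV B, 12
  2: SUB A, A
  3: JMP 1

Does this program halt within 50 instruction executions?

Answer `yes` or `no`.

Step 1: PC=0 exec 'MOV C, B'. After: A=0 B=0 C=0 D=0 ZF=0 PC=1
Step 2: PC=1 exec 'MOV B, 12'. After: A=0 B=12 C=0 D=0 ZF=0 PC=2
Step 3: PC=2 exec 'SUB A, A'. After: A=0 B=12 C=0 D=0 ZF=1 PC=3
Step 4: PC=3 exec 'JMP 1'. After: A=0 B=12 C=0 D=0 ZF=1 PC=1
Step 5: PC=1 exec 'MOV B, 12'. After: A=0 B=12 C=0 D=0 ZF=1 PC=2
Step 6: PC=2 exec 'SUB A, A'. After: A=0 B=12 C=0 D=0 ZF=1 PC=3
State after step 6 equals state after step 3: the program is in a cycle of length 3 and will never halt.

Answer: no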